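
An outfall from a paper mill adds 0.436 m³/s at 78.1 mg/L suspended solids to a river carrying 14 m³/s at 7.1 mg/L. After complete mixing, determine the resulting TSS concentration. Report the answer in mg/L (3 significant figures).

Conservation of mass across the mixing zone: C = (0.436·78.1 + 14·7.1) / (0.436 + 14) = 133.5/14.44 = 9.244 mg/L.

9.24 mg/L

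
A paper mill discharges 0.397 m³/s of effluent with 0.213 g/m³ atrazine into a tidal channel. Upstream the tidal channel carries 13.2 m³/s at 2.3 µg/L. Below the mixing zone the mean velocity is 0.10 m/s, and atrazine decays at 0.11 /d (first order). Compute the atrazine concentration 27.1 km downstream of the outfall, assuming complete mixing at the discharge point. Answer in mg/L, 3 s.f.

0.00599 mg/L

2.3 µg/L = 0.0023 mg/L.
After complete mixing, C₀ = (0.397·0.213 + 13.2·0.0023) / 13.6 = 0.008452 mg/L.
Travel time t = 2.71e+04 m / 0.10 m/s = 2.71e+05 s = 3.137 d.
C = 0.008452·exp(−0.11·3.137) = 0.008452·0.7082 = 0.005986 mg/L.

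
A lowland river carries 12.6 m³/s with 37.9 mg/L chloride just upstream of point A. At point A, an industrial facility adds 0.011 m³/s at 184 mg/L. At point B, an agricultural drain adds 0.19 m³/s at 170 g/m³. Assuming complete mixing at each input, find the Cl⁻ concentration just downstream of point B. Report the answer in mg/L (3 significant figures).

After input A: C = (12.6·37.9 + 0.011·184) / 12.61 = 38.03 mg/L.
After input B: C = (12.61·38.03 + 0.19·170) / 12.8 = 39.99 mg/L.

40.0 mg/L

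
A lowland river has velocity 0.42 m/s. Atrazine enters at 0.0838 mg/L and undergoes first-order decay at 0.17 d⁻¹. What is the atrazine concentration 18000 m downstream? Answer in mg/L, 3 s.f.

Travel time t = 18000 m / 0.42 m/s = 1.8e+04/0.42 = 4.286e+04 s = 0.496 d.
First-order decay: C = 0.0838·exp(−0.17·0.496) = 0.0838·0.9191 = 0.07702 mg/L.

0.0770 mg/L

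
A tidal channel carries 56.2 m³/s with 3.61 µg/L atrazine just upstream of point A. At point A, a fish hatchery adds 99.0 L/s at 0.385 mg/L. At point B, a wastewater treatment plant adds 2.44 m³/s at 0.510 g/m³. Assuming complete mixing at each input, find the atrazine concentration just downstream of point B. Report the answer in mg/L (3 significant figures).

3.61 µg/L = 0.00361 mg/L.
99.0 L/s = 0.099 m³/s.
After input A: C = (56.2·0.00361 + 0.099·0.385) / 56.3 = 0.004281 mg/L.
After input B: C = (56.3·0.004281 + 2.44·0.51) / 58.74 = 0.02529 mg/L.

0.0253 mg/L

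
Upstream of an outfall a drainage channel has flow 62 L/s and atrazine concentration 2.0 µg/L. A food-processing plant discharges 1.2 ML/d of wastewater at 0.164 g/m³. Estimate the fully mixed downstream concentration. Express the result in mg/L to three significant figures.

0.0316 mg/L

1.2 ML/d = 0.01389 m³/s.
62 L/s = 0.062 m³/s.
2.0 µg/L = 0.002 mg/L.
By mass balance at complete mixing, C = (0.01389·0.164 + 0.062·0.002) / (0.01389 + 0.062) = 0.002402/0.07589 = 0.03165 mg/L.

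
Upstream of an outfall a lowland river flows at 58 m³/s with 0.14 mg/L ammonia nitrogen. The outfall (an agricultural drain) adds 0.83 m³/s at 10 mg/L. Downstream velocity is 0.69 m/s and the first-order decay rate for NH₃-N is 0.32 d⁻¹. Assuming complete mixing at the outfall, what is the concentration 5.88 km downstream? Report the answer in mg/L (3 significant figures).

After complete mixing, C₀ = (0.83·10 + 58·0.14) / 58.83 = 0.2791 mg/L.
Travel time t = 5880 m / 0.69 m/s = 8522 s = 0.09863 d.
C = 0.2791·exp(−0.32·0.09863) = 0.2791·0.9689 = 0.2704 mg/L.

0.270 mg/L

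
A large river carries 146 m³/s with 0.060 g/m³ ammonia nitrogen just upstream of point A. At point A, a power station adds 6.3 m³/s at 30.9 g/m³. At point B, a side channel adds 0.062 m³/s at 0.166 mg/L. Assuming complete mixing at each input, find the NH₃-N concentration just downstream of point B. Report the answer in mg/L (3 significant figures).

1.34 mg/L

After input A: C = (146·0.06 + 6.3·30.9) / 152.3 = 1.336 mg/L.
After input B: C = (152.3·1.336 + 0.062·0.166) / 152.4 = 1.335 mg/L.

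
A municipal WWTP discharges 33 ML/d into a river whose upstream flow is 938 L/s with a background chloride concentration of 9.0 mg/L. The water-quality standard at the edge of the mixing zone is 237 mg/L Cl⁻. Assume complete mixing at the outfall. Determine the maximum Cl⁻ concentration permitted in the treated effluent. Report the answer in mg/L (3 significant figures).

33 ML/d = 0.3819 m³/s.
938 L/s = 0.938 m³/s.
Mass balance: 237·1.32 = 0.3819·Cₑ + 0.938·9.
Cₑ = (312.8 − 8.442) / 0.3819 = 796.9 mg/L.

797 mg/L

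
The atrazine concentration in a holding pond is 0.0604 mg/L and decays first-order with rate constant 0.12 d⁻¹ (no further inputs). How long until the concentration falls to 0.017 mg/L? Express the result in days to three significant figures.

t = ln(C₀/C)/k = ln(0.0604/0.017)/0.12 = 1.268/0.12 = 10.56 d.

10.6 d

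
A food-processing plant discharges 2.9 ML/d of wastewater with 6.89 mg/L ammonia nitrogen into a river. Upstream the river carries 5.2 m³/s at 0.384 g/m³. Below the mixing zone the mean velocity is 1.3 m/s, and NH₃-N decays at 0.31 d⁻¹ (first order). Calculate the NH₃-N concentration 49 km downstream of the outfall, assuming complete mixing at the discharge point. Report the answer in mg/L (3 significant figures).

0.372 mg/L

2.9 ML/d = 0.03356 m³/s.
After complete mixing, C₀ = (0.03356·6.89 + 5.2·0.384) / 5.234 = 0.4257 mg/L.
Travel time t = 4.9e+04 m / 1.3 m/s = 3.769e+04 s = 0.4363 d.
C = 0.4257·exp(−0.31·0.4363) = 0.4257·0.8735 = 0.3719 mg/L.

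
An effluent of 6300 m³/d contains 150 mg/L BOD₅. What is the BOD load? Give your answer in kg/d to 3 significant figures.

945 kg/d

6300 m³/d = 0.07292 m³/s.
Mass flux = Q·C = 0.07292 m³/s × 150 g/m³ = 10.94 g/s.
= 10.94 g/s × 86.4 = 945 kg/d.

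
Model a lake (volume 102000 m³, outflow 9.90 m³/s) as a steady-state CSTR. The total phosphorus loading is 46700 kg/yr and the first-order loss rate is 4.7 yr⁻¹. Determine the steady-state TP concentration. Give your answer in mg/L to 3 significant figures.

Outflow Q = 9.90 m³/s × 3.156e+07 s/yr = 3.124e+08 m³/yr.
Steady-state CSTR mass balance: W = Q·C + k·V·C, so C = W/(Q + kV).
Q + kV = 3.124e+08 + 4.7·102000 = 3.129e+08 m³/yr.
C = 46700/3.129e+08 = 0.0001492 kg/m³ = 0.1492 mg/L.

0.149 mg/L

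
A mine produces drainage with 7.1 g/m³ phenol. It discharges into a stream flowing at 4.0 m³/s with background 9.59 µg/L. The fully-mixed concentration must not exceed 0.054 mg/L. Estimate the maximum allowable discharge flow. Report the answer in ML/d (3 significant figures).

2.18 ML/d

9.59 µg/L = 0.00959 mg/L.
Mass balance at complete mixing: C_std·(Q_w + Q_r) = Q_w·C_e + Q_r·C_b.
Rearranging, Q_w = Q_r·(C_std − C_b)/(C_e − C_std) = 4.0·(0.054 − 0.00959) / (7.1 − 0.054) = 0.02521 m³/s.
= 2.178 ML/d.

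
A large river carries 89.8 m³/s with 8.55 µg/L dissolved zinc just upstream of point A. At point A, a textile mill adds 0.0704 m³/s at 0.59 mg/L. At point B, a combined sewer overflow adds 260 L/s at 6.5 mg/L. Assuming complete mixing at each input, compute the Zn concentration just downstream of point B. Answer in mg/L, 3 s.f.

0.0277 mg/L

8.55 µg/L = 0.00855 mg/L.
After input A: C = (89.8·0.00855 + 0.0704·0.59) / 89.87 = 0.009005 mg/L.
260 L/s = 0.26 m³/s.
After input B: C = (89.87·0.009005 + 0.26·6.5) / 90.13 = 0.02773 mg/L.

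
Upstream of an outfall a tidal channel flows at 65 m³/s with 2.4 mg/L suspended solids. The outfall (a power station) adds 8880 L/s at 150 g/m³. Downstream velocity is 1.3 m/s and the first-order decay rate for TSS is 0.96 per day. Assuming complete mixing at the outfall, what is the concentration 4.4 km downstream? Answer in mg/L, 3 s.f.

8880 L/s = 8.88 m³/s.
After complete mixing, C₀ = (8.88·150 + 65·2.4) / 73.88 = 20.14 mg/L.
Travel time t = 4400 m / 1.3 m/s = 3385 s = 0.03917 d.
C = 20.14·exp(−0.96·0.03917) = 20.14·0.9631 = 19.4 mg/L.

19.4 mg/L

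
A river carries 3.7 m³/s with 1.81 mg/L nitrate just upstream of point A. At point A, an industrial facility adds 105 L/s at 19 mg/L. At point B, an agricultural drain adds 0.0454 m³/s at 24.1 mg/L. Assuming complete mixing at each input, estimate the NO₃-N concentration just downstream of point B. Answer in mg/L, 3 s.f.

2.54 mg/L

105 L/s = 0.105 m³/s.
After input A: C = (3.7·1.81 + 0.105·19) / 3.805 = 2.284 mg/L.
After input B: C = (3.805·2.284 + 0.0454·24.1) / 3.85 = 2.542 mg/L.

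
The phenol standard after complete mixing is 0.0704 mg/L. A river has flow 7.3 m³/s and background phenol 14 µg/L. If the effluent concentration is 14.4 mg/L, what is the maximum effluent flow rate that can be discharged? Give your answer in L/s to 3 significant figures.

14 µg/L = 0.014 mg/L.
Mass balance at complete mixing: C_std·(Q_w + Q_r) = Q_w·C_e + Q_r·C_b.
Rearranging, Q_w = Q_r·(C_std − C_b)/(C_e − C_std) = 7.3·(0.0704 − 0.014) / (14.4 − 0.0704) = 0.02873 m³/s.
= 28.73 L/s.

28.7 L/s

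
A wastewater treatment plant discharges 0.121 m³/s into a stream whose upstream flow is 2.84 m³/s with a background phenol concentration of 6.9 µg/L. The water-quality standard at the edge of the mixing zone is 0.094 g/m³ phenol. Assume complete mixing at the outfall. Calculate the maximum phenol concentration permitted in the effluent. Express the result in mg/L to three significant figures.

6.9 µg/L = 0.0069 mg/L.
Mass balance: 0.094·2.961 = 0.121·Cₑ + 2.84·0.0069.
Cₑ = (0.2783 − 0.0196) / 0.121 = 2.138 mg/L.

2.14 mg/L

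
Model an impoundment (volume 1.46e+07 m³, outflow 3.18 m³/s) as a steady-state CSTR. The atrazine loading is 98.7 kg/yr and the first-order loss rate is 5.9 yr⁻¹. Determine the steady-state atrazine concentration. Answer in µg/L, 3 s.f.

Outflow Q = 3.18 m³/s × 3.156e+07 s/yr = 1.004e+08 m³/yr.
Steady-state CSTR mass balance: W = Q·C + k·V·C, so C = W/(Q + kV).
Q + kV = 1.004e+08 + 5.9·1.46e+07 = 1.865e+08 m³/yr.
C = 98.7/1.865e+08 = 5.292e-07 kg/m³ = 0.0005292 mg/L = 0.5292 µg/L.

0.529 µg/L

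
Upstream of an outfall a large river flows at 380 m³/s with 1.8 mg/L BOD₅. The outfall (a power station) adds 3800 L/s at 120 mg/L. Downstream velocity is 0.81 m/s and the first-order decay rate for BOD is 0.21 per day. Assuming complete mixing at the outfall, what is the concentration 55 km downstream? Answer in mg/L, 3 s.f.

3800 L/s = 3.8 m³/s.
After complete mixing, C₀ = (3.8·120 + 380·1.8) / 383.8 = 2.97 mg/L.
Travel time t = 5.5e+04 m / 0.81 m/s = 6.79e+04 s = 0.7859 d.
C = 2.97·exp(−0.21·0.7859) = 2.97·0.8479 = 2.518 mg/L.

2.52 mg/L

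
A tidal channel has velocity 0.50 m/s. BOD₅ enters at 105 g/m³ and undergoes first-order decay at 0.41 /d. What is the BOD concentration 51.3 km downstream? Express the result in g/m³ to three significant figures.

Travel time t = 51.3 km / 0.50 m/s = 5.13e+04/0.50 = 1.026e+05 s = 1.188 d.
First-order decay: C = 105·exp(−0.41·1.188) = 105·0.6145 = 64.53 g/m³.

64.5 g/m³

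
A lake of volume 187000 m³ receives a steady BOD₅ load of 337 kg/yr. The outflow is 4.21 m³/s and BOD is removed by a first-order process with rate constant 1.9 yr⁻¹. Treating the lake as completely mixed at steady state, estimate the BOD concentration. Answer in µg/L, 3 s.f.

Outflow Q = 4.21 m³/s × 3.156e+07 s/yr = 1.329e+08 m³/yr.
Steady-state CSTR mass balance: W = Q·C + k·V·C, so C = W/(Q + kV).
Q + kV = 1.329e+08 + 1.9·187000 = 1.332e+08 m³/yr.
C = 337/1.332e+08 = 2.53e-06 kg/m³ = 0.00253 mg/L = 2.53 µg/L.

2.53 µg/L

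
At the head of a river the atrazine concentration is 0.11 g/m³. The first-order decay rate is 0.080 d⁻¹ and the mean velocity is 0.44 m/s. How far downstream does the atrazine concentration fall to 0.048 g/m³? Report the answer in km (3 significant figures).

From C = C₀·e^(−kt), t = ln(C₀/C)/k = ln(0.11/0.048)/0.080 = 0.8293/0.080 = 10.37 d.
Distance = v·t = 0.44 m/s × 8.956e+05 s = 3.941e+05 m = 394.1 km.

394 km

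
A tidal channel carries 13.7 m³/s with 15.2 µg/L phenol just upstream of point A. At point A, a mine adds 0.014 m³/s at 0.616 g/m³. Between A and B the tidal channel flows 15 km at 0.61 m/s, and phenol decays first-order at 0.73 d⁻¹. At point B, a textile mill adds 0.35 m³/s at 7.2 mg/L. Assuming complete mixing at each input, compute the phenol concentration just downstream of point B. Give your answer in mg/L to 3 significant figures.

15.2 µg/L = 0.0152 mg/L.
After input A: C = (13.7·0.0152 + 0.014·0.616) / 13.71 = 0.01581 mg/L.
Over the 15 km reach to input B (t = 2.459e+04 s = 0.2846 d), decay gives C = 0.01581·exp(−0.73·0.2846) = 0.01285 mg/L.
After input B: C = (13.71·0.01285 + 0.35·7.2) / 14.06 = 0.1917 mg/L.

0.192 mg/L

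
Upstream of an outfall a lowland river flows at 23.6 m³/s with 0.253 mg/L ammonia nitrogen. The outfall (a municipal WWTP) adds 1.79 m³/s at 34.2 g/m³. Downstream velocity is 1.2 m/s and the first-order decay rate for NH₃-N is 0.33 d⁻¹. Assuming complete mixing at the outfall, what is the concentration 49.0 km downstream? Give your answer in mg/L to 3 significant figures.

2.26 mg/L

After complete mixing, C₀ = (1.79·34.2 + 23.6·0.253) / 25.39 = 2.646 mg/L.
Travel time t = 4.9e+04 m / 1.2 m/s = 4.083e+04 s = 0.4726 d.
C = 2.646·exp(−0.33·0.4726) = 2.646·0.8556 = 2.264 mg/L.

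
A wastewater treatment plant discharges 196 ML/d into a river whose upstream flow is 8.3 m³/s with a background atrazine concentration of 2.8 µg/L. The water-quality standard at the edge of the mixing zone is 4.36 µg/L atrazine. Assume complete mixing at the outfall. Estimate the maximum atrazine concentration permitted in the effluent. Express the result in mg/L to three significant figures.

196 ML/d = 2.269 m³/s.
2.8 µg/L = 0.0028 mg/L.
4.36 µg/L = 0.00436 mg/L.
Mass balance: 0.00436·10.57 = 2.269·Cₑ + 8.3·0.0028.
Cₑ = (0.04608 − 0.02324) / 2.269 = 0.01007 mg/L.

0.0101 mg/L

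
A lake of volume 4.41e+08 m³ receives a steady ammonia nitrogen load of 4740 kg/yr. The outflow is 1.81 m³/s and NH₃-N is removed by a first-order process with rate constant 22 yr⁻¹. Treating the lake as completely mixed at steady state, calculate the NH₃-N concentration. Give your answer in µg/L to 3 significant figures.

0.486 µg/L

Outflow Q = 1.81 m³/s × 3.156e+07 s/yr = 5.712e+07 m³/yr.
Steady-state CSTR mass balance: W = Q·C + k·V·C, so C = W/(Q + kV).
Q + kV = 5.712e+07 + 22·4.41e+08 = 9.759e+09 m³/yr.
C = 4740/9.759e+09 = 4.857e-07 kg/m³ = 0.0004857 mg/L = 0.4857 µg/L.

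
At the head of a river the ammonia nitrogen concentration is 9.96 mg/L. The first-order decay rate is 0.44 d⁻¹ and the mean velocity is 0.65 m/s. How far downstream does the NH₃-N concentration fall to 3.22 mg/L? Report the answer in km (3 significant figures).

From C = C₀·e^(−kt), t = ln(C₀/C)/k = ln(9.96/3.22)/0.44 = 1.129/0.44 = 2.566 d.
Distance = v·t = 0.65 m/s × 2.217e+05 s = 1.441e+05 m = 144.1 km.

144 km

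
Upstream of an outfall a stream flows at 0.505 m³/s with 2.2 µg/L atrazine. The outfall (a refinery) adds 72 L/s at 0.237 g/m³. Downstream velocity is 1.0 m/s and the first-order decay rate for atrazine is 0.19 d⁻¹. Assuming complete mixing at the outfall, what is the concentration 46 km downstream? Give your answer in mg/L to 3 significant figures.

72 L/s = 0.072 m³/s.
2.2 µg/L = 0.0022 mg/L.
After complete mixing, C₀ = (0.072·0.237 + 0.505·0.0022) / 0.577 = 0.0315 mg/L.
Travel time t = 4.6e+04 m / 1.0 m/s = 4.6e+04 s = 0.5324 d.
C = 0.0315·exp(−0.19·0.5324) = 0.0315·0.9038 = 0.02847 mg/L.

0.0285 mg/L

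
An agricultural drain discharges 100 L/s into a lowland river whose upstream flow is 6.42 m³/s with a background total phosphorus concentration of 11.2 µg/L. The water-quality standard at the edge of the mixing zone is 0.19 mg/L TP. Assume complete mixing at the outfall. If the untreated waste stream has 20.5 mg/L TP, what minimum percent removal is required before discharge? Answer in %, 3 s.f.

100 L/s = 0.1 m³/s.
11.2 µg/L = 0.0112 mg/L.
Mass balance: 0.19·6.52 = 0.1·Cₑ + 6.42·0.0112.
Cₑ = (1.239 − 0.0719) / 0.1 = 11.67 mg/L.
Required removal = 1 − 11.67/20.5 = 43.08 %.

43.1 %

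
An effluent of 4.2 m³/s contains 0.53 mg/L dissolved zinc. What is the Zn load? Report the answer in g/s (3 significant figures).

2.23 g/s

Mass flux = Q·C = 4.2 m³/s × 0.53 g/m³ = 2.226 g/s.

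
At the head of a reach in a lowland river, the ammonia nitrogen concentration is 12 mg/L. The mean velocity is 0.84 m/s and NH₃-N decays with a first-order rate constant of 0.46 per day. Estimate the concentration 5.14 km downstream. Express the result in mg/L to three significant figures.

Travel time t = 5.14 km / 0.84 m/s = 5140/0.84 = 6119 s = 0.07082 d.
First-order decay: C = 12·exp(−0.46·0.07082) = 12·0.9679 = 11.62 mg/L.

11.6 mg/L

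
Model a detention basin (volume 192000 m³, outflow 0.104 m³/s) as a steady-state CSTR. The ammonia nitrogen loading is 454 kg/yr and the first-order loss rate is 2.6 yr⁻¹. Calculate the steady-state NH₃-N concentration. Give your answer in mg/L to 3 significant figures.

Outflow Q = 0.104 m³/s × 3.156e+07 s/yr = 3.282e+06 m³/yr.
Steady-state CSTR mass balance: W = Q·C + k·V·C, so C = W/(Q + kV).
Q + kV = 3.282e+06 + 2.6·192000 = 3.781e+06 m³/yr.
C = 454/3.781e+06 = 0.0001201 kg/m³ = 0.1201 mg/L.

0.120 mg/L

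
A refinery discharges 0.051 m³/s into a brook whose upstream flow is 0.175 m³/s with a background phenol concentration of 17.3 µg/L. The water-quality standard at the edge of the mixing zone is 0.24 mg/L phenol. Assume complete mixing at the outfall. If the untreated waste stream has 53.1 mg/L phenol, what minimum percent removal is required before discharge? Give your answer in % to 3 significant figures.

98.1 %

17.3 µg/L = 0.0173 mg/L.
Mass balance: 0.24·0.226 = 0.051·Cₑ + 0.175·0.0173.
Cₑ = (0.05424 − 0.003027) / 0.051 = 1.004 mg/L.
Required removal = 1 − 1.004/53.1 = 98.11 %.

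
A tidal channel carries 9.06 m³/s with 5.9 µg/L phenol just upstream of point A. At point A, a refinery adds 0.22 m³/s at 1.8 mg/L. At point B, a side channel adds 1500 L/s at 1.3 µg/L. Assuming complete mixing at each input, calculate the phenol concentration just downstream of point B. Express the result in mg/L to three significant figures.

5.9 µg/L = 0.0059 mg/L.
After input A: C = (9.06·0.0059 + 0.22·1.8) / 9.28 = 0.04843 mg/L.
1500 L/s = 1.5 m³/s.
1.3 µg/L = 0.0013 mg/L.
After input B: C = (9.28·0.04843 + 1.5·0.0013) / 10.78 = 0.04187 mg/L.

0.0419 mg/L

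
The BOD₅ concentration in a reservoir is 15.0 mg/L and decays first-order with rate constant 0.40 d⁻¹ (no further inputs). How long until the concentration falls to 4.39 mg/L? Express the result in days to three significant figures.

3.07 d

t = ln(C₀/C)/k = ln(15.0/4.39)/0.40 = 1.229/0.40 = 3.072 d.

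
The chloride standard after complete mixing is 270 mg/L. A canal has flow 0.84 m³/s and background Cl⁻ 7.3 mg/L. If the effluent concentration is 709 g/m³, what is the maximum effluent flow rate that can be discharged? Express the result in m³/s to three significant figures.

0.503 m³/s

Mass balance at complete mixing: C_std·(Q_w + Q_r) = Q_w·C_e + Q_r·C_b.
Rearranging, Q_w = Q_r·(C_std − C_b)/(C_e − C_std) = 0.84·(270 − 7.3) / (709 − 270) = 0.5027 m³/s.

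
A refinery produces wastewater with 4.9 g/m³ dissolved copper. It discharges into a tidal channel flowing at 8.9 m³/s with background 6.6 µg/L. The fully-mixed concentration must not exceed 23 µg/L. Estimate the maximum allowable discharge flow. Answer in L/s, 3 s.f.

6.6 µg/L = 0.0066 mg/L.
23 µg/L = 0.023 mg/L.
Mass balance at complete mixing: C_std·(Q_w + Q_r) = Q_w·C_e + Q_r·C_b.
Rearranging, Q_w = Q_r·(C_std − C_b)/(C_e − C_std) = 8.9·(0.023 − 0.0066) / (4.9 − 0.023) = 0.02993 m³/s.
= 29.93 L/s.

29.9 L/s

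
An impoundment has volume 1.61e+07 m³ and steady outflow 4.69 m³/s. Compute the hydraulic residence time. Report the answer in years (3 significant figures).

0.109 yr

Q = 4.69 m³/s × 3.156e+07 s/yr = 1.48e+08 m³/yr.
Hydraulic residence time τ = V/Q = 1.61e+07/1.48e+08 = 0.1088 yr.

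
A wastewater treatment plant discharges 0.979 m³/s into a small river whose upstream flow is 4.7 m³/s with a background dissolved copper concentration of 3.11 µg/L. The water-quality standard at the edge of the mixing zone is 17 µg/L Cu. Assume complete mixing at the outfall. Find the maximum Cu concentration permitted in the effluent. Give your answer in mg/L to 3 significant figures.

3.11 µg/L = 0.00311 mg/L.
17 µg/L = 0.017 mg/L.
Mass balance: 0.017·5.679 = 0.979·Cₑ + 4.7·0.00311.
Cₑ = (0.09654 − 0.01462) / 0.979 = 0.08368 mg/L.

0.0837 mg/L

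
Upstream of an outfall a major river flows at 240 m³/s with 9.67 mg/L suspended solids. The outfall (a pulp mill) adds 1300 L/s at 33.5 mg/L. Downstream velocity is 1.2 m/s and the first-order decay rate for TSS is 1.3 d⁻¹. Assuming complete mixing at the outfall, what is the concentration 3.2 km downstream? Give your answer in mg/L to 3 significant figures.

1300 L/s = 1.3 m³/s.
After complete mixing, C₀ = (1.3·33.5 + 240·9.67) / 241.3 = 9.798 mg/L.
Travel time t = 3200 m / 1.2 m/s = 2667 s = 0.03086 d.
C = 9.798·exp(−1.3·0.03086) = 9.798·0.9607 = 9.413 mg/L.

9.41 mg/L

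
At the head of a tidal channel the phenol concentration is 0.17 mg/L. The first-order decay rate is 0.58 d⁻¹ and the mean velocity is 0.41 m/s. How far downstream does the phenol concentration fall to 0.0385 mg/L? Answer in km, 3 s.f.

From C = C₀·e^(−kt), t = ln(C₀/C)/k = ln(0.17/0.0385)/0.58 = 1.485/0.58 = 2.561 d.
Distance = v·t = 0.41 m/s × 2.212e+05 s = 9.071e+04 m = 90.71 km.

90.7 km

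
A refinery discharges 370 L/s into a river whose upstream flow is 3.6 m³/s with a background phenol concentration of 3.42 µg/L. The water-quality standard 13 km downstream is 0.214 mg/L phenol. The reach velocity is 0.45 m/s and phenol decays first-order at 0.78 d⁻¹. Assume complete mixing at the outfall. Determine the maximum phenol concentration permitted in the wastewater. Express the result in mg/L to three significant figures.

2.95 mg/L

370 L/s = 0.37 m³/s.
3.42 µg/L = 0.00342 mg/L.
Travel time to the compliance point: t = 1.3e+04/0.45 = 2.889e+04 s = 0.3344 d; decay factor exp(−0.78·0.3344) = 0.7704.
So the concentration just after mixing may be at most 0.214/0.7704 = 0.2778 mg/L.
Mass balance: 0.2778·3.97 = 0.37·Cₑ + 3.6·0.00342.
Cₑ = (1.103 − 0.01231) / 0.37 = 2.947 mg/L.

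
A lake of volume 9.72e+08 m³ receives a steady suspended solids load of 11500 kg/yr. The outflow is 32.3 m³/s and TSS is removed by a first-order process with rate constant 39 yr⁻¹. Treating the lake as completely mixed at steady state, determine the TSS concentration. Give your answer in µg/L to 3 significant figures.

Outflow Q = 32.3 m³/s × 3.156e+07 s/yr = 1.019e+09 m³/yr.
Steady-state CSTR mass balance: W = Q·C + k·V·C, so C = W/(Q + kV).
Q + kV = 1.019e+09 + 39·9.72e+08 = 3.893e+10 m³/yr.
C = 11500/3.893e+10 = 2.954e-07 kg/m³ = 0.0002954 mg/L = 0.2954 µg/L.

0.295 µg/L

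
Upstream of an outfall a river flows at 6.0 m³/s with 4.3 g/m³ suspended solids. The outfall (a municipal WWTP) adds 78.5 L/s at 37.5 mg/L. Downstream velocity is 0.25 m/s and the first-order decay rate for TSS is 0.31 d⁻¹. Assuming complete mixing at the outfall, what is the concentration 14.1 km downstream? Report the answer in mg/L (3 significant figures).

3.86 mg/L

78.5 L/s = 0.0785 m³/s.
After complete mixing, C₀ = (0.0785·37.5 + 6·4.3) / 6.079 = 4.729 mg/L.
Travel time t = 1.41e+04 m / 0.25 m/s = 5.64e+04 s = 0.6528 d.
C = 4.729·exp(−0.31·0.6528) = 4.729·0.8168 = 3.862 mg/L.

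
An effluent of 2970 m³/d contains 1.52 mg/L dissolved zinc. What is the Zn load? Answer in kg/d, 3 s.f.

4.51 kg/d

2970 m³/d = 0.03437 m³/s.
Mass flux = Q·C = 0.03437 m³/s × 1.52 g/m³ = 0.05225 g/s.
= 0.05225 g/s × 86.4 = 4.514 kg/d.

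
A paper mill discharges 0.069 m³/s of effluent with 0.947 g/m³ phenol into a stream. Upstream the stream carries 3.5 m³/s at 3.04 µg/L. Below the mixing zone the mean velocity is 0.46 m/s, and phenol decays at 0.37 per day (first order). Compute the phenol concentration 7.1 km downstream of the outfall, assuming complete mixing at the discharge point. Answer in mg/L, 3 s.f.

3.04 µg/L = 0.00304 mg/L.
After complete mixing, C₀ = (0.069·0.947 + 3.5·0.00304) / 3.569 = 0.02129 mg/L.
Travel time t = 7100 m / 0.46 m/s = 1.543e+04 s = 0.1786 d.
C = 0.02129·exp(−0.37·0.1786) = 0.02129·0.936 = 0.01993 mg/L.

0.0199 mg/L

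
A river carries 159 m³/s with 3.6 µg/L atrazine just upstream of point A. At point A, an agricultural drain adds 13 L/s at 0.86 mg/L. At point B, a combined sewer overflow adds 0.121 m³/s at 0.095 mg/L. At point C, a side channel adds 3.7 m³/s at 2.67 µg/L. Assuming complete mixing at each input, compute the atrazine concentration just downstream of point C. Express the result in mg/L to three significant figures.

0.00372 mg/L

3.6 µg/L = 0.0036 mg/L.
13 L/s = 0.013 m³/s.
After input A: C = (159·0.0036 + 0.013·0.86) / 159 = 0.00367 mg/L.
After input B: C = (159·0.00367 + 0.121·0.095) / 159.1 = 0.003739 mg/L.
2.67 µg/L = 0.00267 mg/L.
After input C: C = (159.1·0.003739 + 3.7·0.00267) / 162.8 = 0.003715 mg/L.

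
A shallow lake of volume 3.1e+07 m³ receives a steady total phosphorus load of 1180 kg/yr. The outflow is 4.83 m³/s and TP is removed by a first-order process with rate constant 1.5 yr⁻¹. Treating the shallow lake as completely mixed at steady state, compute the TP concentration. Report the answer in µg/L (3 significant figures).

5.93 µg/L

Outflow Q = 4.83 m³/s × 3.156e+07 s/yr = 1.524e+08 m³/yr.
Steady-state CSTR mass balance: W = Q·C + k·V·C, so C = W/(Q + kV).
Q + kV = 1.524e+08 + 1.5·3.1e+07 = 1.989e+08 m³/yr.
C = 1180/1.989e+08 = 5.932e-06 kg/m³ = 0.005932 mg/L = 5.932 µg/L.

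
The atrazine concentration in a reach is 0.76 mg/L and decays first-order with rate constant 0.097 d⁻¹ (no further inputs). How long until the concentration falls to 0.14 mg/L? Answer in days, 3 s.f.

17.4 d

t = ln(C₀/C)/k = ln(0.76/0.14)/0.097 = 1.692/0.097 = 17.44 d.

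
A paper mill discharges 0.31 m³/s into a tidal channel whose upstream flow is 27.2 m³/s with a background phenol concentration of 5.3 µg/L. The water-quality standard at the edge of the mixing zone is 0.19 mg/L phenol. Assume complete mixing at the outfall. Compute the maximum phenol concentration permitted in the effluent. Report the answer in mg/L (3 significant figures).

16.4 mg/L

5.3 µg/L = 0.0053 mg/L.
Mass balance: 0.19·27.51 = 0.31·Cₑ + 27.2·0.0053.
Cₑ = (5.227 − 0.1442) / 0.31 = 16.4 mg/L.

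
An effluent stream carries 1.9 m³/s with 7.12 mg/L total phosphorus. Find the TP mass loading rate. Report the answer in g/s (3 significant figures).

13.5 g/s

Mass flux = Q·C = 1.9 m³/s × 7.12 g/m³ = 13.53 g/s.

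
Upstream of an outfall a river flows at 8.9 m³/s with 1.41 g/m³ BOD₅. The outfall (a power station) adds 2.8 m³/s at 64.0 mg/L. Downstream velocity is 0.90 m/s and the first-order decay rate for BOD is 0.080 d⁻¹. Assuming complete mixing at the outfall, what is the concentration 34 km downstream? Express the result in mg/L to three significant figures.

15.8 mg/L

After complete mixing, C₀ = (2.8·64 + 8.9·1.41) / 11.7 = 16.39 mg/L.
Travel time t = 3.4e+04 m / 0.90 m/s = 3.778e+04 s = 0.4372 d.
C = 16.39·exp(−0.080·0.4372) = 16.39·0.9656 = 15.83 mg/L.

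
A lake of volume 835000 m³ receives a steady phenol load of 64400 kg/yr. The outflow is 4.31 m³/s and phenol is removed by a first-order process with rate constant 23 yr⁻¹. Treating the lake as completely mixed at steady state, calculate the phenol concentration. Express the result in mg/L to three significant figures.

0.415 mg/L

Outflow Q = 4.31 m³/s × 3.156e+07 s/yr = 1.36e+08 m³/yr.
Steady-state CSTR mass balance: W = Q·C + k·V·C, so C = W/(Q + kV).
Q + kV = 1.36e+08 + 23·835000 = 1.552e+08 m³/yr.
C = 64400/1.552e+08 = 0.0004149 kg/m³ = 0.4149 mg/L.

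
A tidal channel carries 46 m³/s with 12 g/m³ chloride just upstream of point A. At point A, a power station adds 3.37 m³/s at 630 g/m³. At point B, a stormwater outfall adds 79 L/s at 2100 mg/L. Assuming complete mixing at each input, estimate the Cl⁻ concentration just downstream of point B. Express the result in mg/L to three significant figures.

57.5 mg/L

After input A: C = (46·12 + 3.37·630) / 49.37 = 54.18 mg/L.
79 L/s = 0.079 m³/s.
After input B: C = (49.37·54.18 + 0.079·2100) / 49.45 = 57.45 mg/L.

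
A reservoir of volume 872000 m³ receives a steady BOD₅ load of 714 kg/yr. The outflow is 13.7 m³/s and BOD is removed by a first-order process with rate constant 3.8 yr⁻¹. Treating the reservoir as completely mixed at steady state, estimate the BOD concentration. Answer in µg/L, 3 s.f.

1.64 µg/L

Outflow Q = 13.7 m³/s × 3.156e+07 s/yr = 4.323e+08 m³/yr.
Steady-state CSTR mass balance: W = Q·C + k·V·C, so C = W/(Q + kV).
Q + kV = 4.323e+08 + 3.8·872000 = 4.357e+08 m³/yr.
C = 714/4.357e+08 = 1.639e-06 kg/m³ = 0.001639 mg/L = 1.639 µg/L.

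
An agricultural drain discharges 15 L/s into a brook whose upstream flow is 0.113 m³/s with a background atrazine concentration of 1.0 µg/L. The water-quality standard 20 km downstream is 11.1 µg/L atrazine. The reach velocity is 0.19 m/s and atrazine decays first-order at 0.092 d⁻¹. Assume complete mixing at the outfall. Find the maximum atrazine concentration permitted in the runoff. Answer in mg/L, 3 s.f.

0.0984 mg/L

15 L/s = 0.015 m³/s.
1.0 µg/L = 0.001 mg/L.
11.1 µg/L = 0.0111 mg/L.
Travel time to the compliance point: t = 2e+04/0.19 = 1.053e+05 s = 1.218 d; decay factor exp(−0.092·1.218) = 0.894.
So the concentration just after mixing may be at most 0.0111/0.894 = 0.01242 mg/L.
Mass balance: 0.01242·0.128 = 0.015·Cₑ + 0.113·0.001.
Cₑ = (0.001589 − 0.000113) / 0.015 = 0.09842 mg/L.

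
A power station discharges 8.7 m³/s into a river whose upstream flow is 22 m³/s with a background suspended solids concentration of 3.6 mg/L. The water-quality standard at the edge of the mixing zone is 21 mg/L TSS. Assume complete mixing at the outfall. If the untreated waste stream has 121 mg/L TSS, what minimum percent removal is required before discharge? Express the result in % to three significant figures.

Mass balance: 21·30.7 = 8.7·Cₑ + 22·3.6.
Cₑ = (644.7 − 79.2) / 8.7 = 65 mg/L.
Required removal = 1 − 65/121 = 46.28 %.

46.3 %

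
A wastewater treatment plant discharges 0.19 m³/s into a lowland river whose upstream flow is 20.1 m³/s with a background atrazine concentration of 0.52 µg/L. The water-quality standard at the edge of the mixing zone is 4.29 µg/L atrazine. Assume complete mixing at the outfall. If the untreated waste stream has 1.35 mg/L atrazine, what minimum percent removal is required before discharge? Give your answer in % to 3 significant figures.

70.1 %

0.52 µg/L = 0.00052 mg/L.
4.29 µg/L = 0.00429 mg/L.
Mass balance: 0.00429·20.29 = 0.19·Cₑ + 20.1·0.00052.
Cₑ = (0.08704 − 0.01045) / 0.19 = 0.4031 mg/L.
Required removal = 1 − 0.4031/1.35 = 70.14 %.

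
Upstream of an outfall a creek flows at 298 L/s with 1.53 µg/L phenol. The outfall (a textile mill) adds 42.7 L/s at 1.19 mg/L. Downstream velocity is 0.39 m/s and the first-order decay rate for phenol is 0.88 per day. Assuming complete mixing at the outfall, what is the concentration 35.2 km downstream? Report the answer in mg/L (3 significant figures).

42.7 L/s = 0.0427 m³/s.
298 L/s = 0.298 m³/s.
1.53 µg/L = 0.00153 mg/L.
After complete mixing, C₀ = (0.0427·1.19 + 0.298·0.00153) / 0.3407 = 0.1505 mg/L.
Travel time t = 3.52e+04 m / 0.39 m/s = 9.026e+04 s = 1.045 d.
C = 0.1505·exp(−0.88·1.045) = 0.1505·0.3988 = 0.06001 mg/L.

0.0600 mg/L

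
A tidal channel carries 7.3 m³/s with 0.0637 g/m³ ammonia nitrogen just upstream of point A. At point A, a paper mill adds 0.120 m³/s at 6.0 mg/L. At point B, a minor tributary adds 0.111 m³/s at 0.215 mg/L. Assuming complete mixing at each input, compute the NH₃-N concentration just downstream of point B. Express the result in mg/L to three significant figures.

After input A: C = (7.3·0.0637 + 0.12·6) / 7.42 = 0.1597 mg/L.
After input B: C = (7.42·0.1597 + 0.111·0.215) / 7.531 = 0.1605 mg/L.

0.161 mg/L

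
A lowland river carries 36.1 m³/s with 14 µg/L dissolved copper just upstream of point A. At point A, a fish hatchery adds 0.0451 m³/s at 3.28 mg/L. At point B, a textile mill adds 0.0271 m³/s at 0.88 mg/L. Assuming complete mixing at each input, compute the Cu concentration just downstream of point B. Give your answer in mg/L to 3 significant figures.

14 µg/L = 0.014 mg/L.
After input A: C = (36.1·0.014 + 0.0451·3.28) / 36.15 = 0.01808 mg/L.
After input B: C = (36.15·0.01808 + 0.0271·0.88) / 36.17 = 0.01872 mg/L.

0.0187 mg/L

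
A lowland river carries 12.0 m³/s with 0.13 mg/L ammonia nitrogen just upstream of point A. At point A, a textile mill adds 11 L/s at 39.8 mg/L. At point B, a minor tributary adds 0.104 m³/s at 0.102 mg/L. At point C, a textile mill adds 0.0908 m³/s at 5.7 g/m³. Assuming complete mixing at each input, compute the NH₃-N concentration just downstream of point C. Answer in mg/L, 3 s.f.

0.207 mg/L

11 L/s = 0.011 m³/s.
After input A: C = (12·0.13 + 0.011·39.8) / 12.01 = 0.1663 mg/L.
After input B: C = (12.01·0.1663 + 0.104·0.102) / 12.11 = 0.1658 mg/L.
After input C: C = (12.11·0.1658 + 0.0908·5.7) / 12.21 = 0.2069 mg/L.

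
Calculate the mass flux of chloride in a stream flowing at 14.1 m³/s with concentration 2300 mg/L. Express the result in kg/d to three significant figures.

2.8e+06 kg/d

Mass flux = Q·C = 14.1 m³/s × 2300 g/m³ = 3.243e+04 g/s.
= 3.243e+04 g/s × 86.4 = 2.802e+06 kg/d.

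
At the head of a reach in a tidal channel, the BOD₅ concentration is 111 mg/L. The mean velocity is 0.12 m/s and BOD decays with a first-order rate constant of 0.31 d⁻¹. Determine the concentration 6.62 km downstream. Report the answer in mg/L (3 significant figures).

91.1 mg/L

Travel time t = 6.62 km / 0.12 m/s = 6620/0.12 = 5.517e+04 s = 0.6385 d.
First-order decay: C = 111·exp(−0.31·0.6385) = 111·0.8204 = 91.07 mg/L.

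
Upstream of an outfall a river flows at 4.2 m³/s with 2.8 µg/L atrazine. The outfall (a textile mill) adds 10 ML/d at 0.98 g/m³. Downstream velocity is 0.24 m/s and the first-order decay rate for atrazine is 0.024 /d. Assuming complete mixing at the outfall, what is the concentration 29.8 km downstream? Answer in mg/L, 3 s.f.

10 ML/d = 0.1157 m³/s.
2.8 µg/L = 0.0028 mg/L.
After complete mixing, C₀ = (0.1157·0.98 + 4.2·0.0028) / 4.316 = 0.02901 mg/L.
Travel time t = 2.98e+04 m / 0.24 m/s = 1.242e+05 s = 1.437 d.
C = 0.02901·exp(−0.024·1.437) = 0.02901·0.9661 = 0.02802 mg/L.

0.0280 mg/L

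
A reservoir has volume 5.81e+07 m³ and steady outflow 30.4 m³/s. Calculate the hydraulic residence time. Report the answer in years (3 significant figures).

Q = 30.4 m³/s × 3.156e+07 s/yr = 9.594e+08 m³/yr.
Hydraulic residence time τ = V/Q = 5.81e+07/9.594e+08 = 0.06056 yr.

0.0606 yr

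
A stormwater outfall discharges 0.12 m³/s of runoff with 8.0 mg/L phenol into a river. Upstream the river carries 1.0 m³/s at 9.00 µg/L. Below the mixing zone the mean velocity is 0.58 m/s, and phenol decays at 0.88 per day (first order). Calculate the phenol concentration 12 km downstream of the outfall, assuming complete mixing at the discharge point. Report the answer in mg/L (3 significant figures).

0.701 mg/L

9.00 µg/L = 0.009 mg/L.
After complete mixing, C₀ = (0.12·8 + 1·0.009) / 1.12 = 0.8652 mg/L.
Travel time t = 1.2e+04 m / 0.58 m/s = 2.069e+04 s = 0.2395 d.
C = 0.8652·exp(−0.88·0.2395) = 0.8652·0.81 = 0.7008 mg/L.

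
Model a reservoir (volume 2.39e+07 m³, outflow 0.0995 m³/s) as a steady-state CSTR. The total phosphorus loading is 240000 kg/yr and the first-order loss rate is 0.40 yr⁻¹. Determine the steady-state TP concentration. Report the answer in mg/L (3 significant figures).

Outflow Q = 0.0995 m³/s × 3.156e+07 s/yr = 3.14e+06 m³/yr.
Steady-state CSTR mass balance: W = Q·C + k·V·C, so C = W/(Q + kV).
Q + kV = 3.14e+06 + 0.40·2.39e+07 = 1.27e+07 m³/yr.
C = 240000/1.27e+07 = 0.0189 kg/m³ = 18.9 mg/L.

18.9 mg/L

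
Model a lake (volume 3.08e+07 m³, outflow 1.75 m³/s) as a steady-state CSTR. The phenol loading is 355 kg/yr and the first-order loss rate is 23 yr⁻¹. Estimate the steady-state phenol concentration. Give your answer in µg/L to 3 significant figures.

Outflow Q = 1.75 m³/s × 3.156e+07 s/yr = 5.523e+07 m³/yr.
Steady-state CSTR mass balance: W = Q·C + k·V·C, so C = W/(Q + kV).
Q + kV = 5.523e+07 + 23·3.08e+07 = 7.636e+08 m³/yr.
C = 355/7.636e+08 = 4.649e-07 kg/m³ = 0.0004649 mg/L = 0.4649 µg/L.

0.465 µg/L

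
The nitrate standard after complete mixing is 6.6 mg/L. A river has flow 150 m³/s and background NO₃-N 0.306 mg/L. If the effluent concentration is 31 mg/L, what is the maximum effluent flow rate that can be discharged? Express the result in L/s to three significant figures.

38700 L/s

Mass balance at complete mixing: C_std·(Q_w + Q_r) = Q_w·C_e + Q_r·C_b.
Rearranging, Q_w = Q_r·(C_std − C_b)/(C_e − C_std) = 150·(6.6 − 0.306) / (31 − 6.6) = 38.69 m³/s.
= 3.869e+04 L/s.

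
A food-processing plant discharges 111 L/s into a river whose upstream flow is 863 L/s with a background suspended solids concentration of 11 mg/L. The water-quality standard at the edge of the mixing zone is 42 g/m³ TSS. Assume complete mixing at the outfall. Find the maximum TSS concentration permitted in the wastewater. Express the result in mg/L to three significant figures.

283 mg/L

111 L/s = 0.111 m³/s.
863 L/s = 0.863 m³/s.
Mass balance: 42·0.974 = 0.111·Cₑ + 0.863·11.
Cₑ = (40.91 − 9.493) / 0.111 = 283 mg/L.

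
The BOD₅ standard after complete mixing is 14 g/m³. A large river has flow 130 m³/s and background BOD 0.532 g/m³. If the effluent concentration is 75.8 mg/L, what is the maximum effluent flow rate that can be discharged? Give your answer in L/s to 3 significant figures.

Mass balance at complete mixing: C_std·(Q_w + Q_r) = Q_w·C_e + Q_r·C_b.
Rearranging, Q_w = Q_r·(C_std − C_b)/(C_e − C_std) = 130·(14 − 0.532) / (75.8 − 14) = 28.33 m³/s.
= 2.833e+04 L/s.

28300 L/s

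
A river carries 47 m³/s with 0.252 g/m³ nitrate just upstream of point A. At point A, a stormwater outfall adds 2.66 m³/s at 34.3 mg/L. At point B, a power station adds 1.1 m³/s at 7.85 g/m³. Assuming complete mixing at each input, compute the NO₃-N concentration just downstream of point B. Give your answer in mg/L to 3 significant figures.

After input A: C = (47·0.252 + 2.66·34.3) / 49.66 = 2.076 mg/L.
After input B: C = (49.66·2.076 + 1.1·7.85) / 50.76 = 2.201 mg/L.

2.20 mg/L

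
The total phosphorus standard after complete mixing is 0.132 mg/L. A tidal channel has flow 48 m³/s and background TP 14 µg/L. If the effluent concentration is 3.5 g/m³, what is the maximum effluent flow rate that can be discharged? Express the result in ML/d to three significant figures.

145 ML/d

14 µg/L = 0.014 mg/L.
Mass balance at complete mixing: C_std·(Q_w + Q_r) = Q_w·C_e + Q_r·C_b.
Rearranging, Q_w = Q_r·(C_std − C_b)/(C_e − C_std) = 48·(0.132 − 0.014) / (3.5 − 0.132) = 1.682 m³/s.
= 145.3 ML/d.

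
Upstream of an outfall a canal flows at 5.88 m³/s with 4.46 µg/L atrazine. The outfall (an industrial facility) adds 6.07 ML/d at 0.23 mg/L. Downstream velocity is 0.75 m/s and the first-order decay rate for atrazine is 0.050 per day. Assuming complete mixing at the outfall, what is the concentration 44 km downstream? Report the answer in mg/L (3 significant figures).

6.07 ML/d = 0.07025 m³/s.
4.46 µg/L = 0.00446 mg/L.
After complete mixing, C₀ = (0.07025·0.23 + 5.88·0.00446) / 5.95 = 0.007123 mg/L.
Travel time t = 4.4e+04 m / 0.75 m/s = 5.867e+04 s = 0.679 d.
C = 0.007123·exp(−0.050·0.679) = 0.007123·0.9666 = 0.006885 mg/L.

0.00689 mg/L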